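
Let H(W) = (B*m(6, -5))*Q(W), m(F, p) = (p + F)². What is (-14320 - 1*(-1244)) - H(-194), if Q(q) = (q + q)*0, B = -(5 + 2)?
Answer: -13076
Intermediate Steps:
m(F, p) = (F + p)²
B = -7 (B = -1*7 = -7)
Q(q) = 0 (Q(q) = (2*q)*0 = 0)
H(W) = 0 (H(W) = -7*(6 - 5)²*0 = -7*1²*0 = -7*1*0 = -7*0 = 0)
(-14320 - 1*(-1244)) - H(-194) = (-14320 - 1*(-1244)) - 1*0 = (-14320 + 1244) + 0 = -13076 + 0 = -13076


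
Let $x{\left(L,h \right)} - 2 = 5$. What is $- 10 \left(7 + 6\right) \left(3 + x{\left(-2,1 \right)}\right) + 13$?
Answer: $-1287$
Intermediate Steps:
$x{\left(L,h \right)} = 7$ ($x{\left(L,h \right)} = 2 + 5 = 7$)
$- 10 \left(7 + 6\right) \left(3 + x{\left(-2,1 \right)}\right) + 13 = - 10 \left(7 + 6\right) \left(3 + 7\right) + 13 = - 10 \cdot 13 \cdot 10 + 13 = \left(-10\right) 130 + 13 = -1300 + 13 = -1287$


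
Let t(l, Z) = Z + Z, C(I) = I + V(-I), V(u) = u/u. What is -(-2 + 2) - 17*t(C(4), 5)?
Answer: -170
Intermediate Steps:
V(u) = 1
C(I) = 1 + I (C(I) = I + 1 = 1 + I)
t(l, Z) = 2*Z
-(-2 + 2) - 17*t(C(4), 5) = -(-2 + 2) - 34*5 = -1*0 - 17*10 = 0 - 170 = -170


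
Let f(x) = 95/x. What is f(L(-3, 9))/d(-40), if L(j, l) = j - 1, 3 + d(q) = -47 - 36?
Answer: 95/344 ≈ 0.27616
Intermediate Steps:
d(q) = -86 (d(q) = -3 + (-47 - 36) = -3 - 83 = -86)
L(j, l) = -1 + j
f(L(-3, 9))/d(-40) = (95/(-1 - 3))/(-86) = (95/(-4))*(-1/86) = (95*(-¼))*(-1/86) = -95/4*(-1/86) = 95/344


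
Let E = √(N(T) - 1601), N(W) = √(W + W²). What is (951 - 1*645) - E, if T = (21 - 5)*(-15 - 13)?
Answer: 306 - √(-1601 + 8*√3129) ≈ 306.0 - 33.963*I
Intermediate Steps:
T = -448 (T = 16*(-28) = -448)
E = √(-1601 + 8*√3129) (E = √(√(-448*(1 - 448)) - 1601) = √(√(-448*(-447)) - 1601) = √(√200256 - 1601) = √(8*√3129 - 1601) = √(-1601 + 8*√3129) ≈ 33.963*I)
(951 - 1*645) - E = (951 - 1*645) - √(-1601 + 8*√3129) = (951 - 645) - √(-1601 + 8*√3129) = 306 - √(-1601 + 8*√3129)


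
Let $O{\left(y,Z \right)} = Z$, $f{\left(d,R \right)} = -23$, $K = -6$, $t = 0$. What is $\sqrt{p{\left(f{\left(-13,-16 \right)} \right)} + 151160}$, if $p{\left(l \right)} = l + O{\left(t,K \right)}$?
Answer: $\sqrt{151131} \approx 388.76$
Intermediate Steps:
$p{\left(l \right)} = -6 + l$ ($p{\left(l \right)} = l - 6 = -6 + l$)
$\sqrt{p{\left(f{\left(-13,-16 \right)} \right)} + 151160} = \sqrt{\left(-6 - 23\right) + 151160} = \sqrt{-29 + 151160} = \sqrt{151131}$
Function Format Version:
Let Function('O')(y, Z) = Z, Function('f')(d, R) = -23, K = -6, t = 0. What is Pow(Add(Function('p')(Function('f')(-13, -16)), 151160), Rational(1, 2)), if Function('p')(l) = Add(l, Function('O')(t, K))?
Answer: Pow(151131, Rational(1, 2)) ≈ 388.76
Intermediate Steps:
Function('p')(l) = Add(-6, l) (Function('p')(l) = Add(l, -6) = Add(-6, l))
Pow(Add(Function('p')(Function('f')(-13, -16)), 151160), Rational(1, 2)) = Pow(Add(Add(-6, -23), 151160), Rational(1, 2)) = Pow(Add(-29, 151160), Rational(1, 2)) = Pow(151131, Rational(1, 2))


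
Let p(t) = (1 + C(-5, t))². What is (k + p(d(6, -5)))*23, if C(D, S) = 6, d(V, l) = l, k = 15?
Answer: 1472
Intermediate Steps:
p(t) = 49 (p(t) = (1 + 6)² = 7² = 49)
(k + p(d(6, -5)))*23 = (15 + 49)*23 = 64*23 = 1472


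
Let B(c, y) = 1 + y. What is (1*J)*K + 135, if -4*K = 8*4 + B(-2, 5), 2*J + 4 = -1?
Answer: 635/4 ≈ 158.75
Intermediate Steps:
J = -5/2 (J = -2 + (½)*(-1) = -2 - ½ = -5/2 ≈ -2.5000)
K = -19/2 (K = -(8*4 + (1 + 5))/4 = -(32 + 6)/4 = -¼*38 = -19/2 ≈ -9.5000)
(1*J)*K + 135 = (1*(-5/2))*(-19/2) + 135 = -5/2*(-19/2) + 135 = 95/4 + 135 = 635/4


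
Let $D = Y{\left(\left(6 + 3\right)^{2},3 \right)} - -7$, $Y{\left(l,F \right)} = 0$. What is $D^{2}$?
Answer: $49$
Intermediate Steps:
$D = 7$ ($D = 0 - -7 = 0 + 7 = 7$)
$D^{2} = 7^{2} = 49$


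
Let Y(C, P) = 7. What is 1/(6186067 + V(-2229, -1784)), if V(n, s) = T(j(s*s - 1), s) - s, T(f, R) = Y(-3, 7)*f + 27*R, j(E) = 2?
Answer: 1/6139697 ≈ 1.6287e-7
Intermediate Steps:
T(f, R) = 7*f + 27*R
V(n, s) = 14 + 26*s (V(n, s) = (7*2 + 27*s) - s = (14 + 27*s) - s = 14 + 26*s)
1/(6186067 + V(-2229, -1784)) = 1/(6186067 + (14 + 26*(-1784))) = 1/(6186067 + (14 - 46384)) = 1/(6186067 - 46370) = 1/6139697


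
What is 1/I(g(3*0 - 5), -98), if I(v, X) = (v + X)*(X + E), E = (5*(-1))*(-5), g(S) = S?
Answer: 1/7519 ≈ 0.00013300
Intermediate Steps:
E = 25 (E = -5*(-5) = 25)
I(v, X) = (25 + X)*(X + v) (I(v, X) = (v + X)*(X + 25) = (X + v)*(25 + X) = (25 + X)*(X + v))
1/I(g(3*0 - 5), -98) = 1/((-98)² + 25*(-98) + 25*(3*0 - 5) - 98*(3*0 - 5)) = 1/(9604 - 2450 + 25*(0 - 5) - 98*(0 - 5)) = 1/(9604 - 2450 + 25*(-5) - 98*(-5)) = 1/(9604 - 2450 - 125 + 490) = 1/7519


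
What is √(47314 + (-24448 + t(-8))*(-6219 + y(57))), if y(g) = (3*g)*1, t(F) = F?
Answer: √147957202 ≈ 12164.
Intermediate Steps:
y(g) = 3*g
√(47314 + (-24448 + t(-8))*(-6219 + y(57))) = √(47314 + (-24448 - 8)*(-6219 + 3*57)) = √(47314 - 24456*(-6219 + 171)) = √(47314 - 24456*(-6048)) = √(47314 + 147909888) = √147957202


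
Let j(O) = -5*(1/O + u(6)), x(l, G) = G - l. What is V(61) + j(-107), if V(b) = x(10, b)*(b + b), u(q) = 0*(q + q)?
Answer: 665759/107 ≈ 6222.0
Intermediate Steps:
u(q) = 0 (u(q) = 0*(2*q) = 0)
j(O) = -5/O (j(O) = -5*(1/O + 0) = -5/O)
V(b) = 2*b*(-10 + b) (V(b) = (b - 1*10)*(b + b) = (b - 10)*(2*b) = (-10 + b)*(2*b) = 2*b*(-10 + b))
V(61) + j(-107) = 2*61*(-10 + 61) - 5/(-107) = 2*61*51 - 5*(-1/107) = 6222 + 5/107 = 665759/107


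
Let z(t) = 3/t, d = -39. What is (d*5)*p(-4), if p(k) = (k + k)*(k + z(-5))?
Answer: -7176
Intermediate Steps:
p(k) = 2*k*(-⅗ + k) (p(k) = (k + k)*(k + 3/(-5)) = (2*k)*(k + 3*(-⅕)) = (2*k)*(k - ⅗) = (2*k)*(-⅗ + k) = 2*k*(-⅗ + k))
(d*5)*p(-4) = (-39*5)*((⅖)*(-4)*(-3 + 5*(-4))) = -78*(-4)*(-3 - 20) = -78*(-4)*(-23) = -195*184/5 = -7176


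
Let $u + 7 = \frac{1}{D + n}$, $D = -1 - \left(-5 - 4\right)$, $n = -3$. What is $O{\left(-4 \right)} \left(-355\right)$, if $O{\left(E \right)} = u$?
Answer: $2414$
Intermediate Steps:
$D = 8$ ($D = -1 - \left(-5 - 4\right) = -1 - -9 = -1 + 9 = 8$)
$u = - \frac{34}{5}$ ($u = -7 + \frac{1}{8 - 3} = -7 + \frac{1}{5} = - \frac{34}{5} \approx -6.8$)
$O{\left(E \right)} = - \frac{34}{5}$
$O{\left(-4 \right)} \left(-355\right) = \left(- \frac{34}{5}\right) \left(-355\right) = 2414$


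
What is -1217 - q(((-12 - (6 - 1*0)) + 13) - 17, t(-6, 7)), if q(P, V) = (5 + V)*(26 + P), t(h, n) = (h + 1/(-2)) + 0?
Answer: -1211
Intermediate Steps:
t(h, n) = -½ + h (t(h, n) = (h - ½) + 0 = (-½ + h) + 0 = -½ + h)
-1217 - q(((-12 - (6 - 1*0)) + 13) - 17, t(-6, 7)) = -1217 - (130 + 5*(((-12 - (6 - 1*0)) + 13) - 17) + 26*(-½ - 6) + (((-12 - (6 - 1*0)) + 13) - 17)*(-½ - 6)) = -1217 - (130 + 5*(((-12 - (6 + 0)) + 13) - 17) + 26*(-13/2) + (((-12 - (6 + 0)) + 13) - 17)*(-13/2)) = -1217 - (130 + 5*(((-12 - 1*6) + 13) - 17) - 169 + (((-12 - 1*6) + 13) - 17)*(-13/2)) = -1217 - (130 + 5*(((-12 - 6) + 13) - 17) - 169 + (((-12 - 6) + 13) - 17)*(-13/2)) = -1217 - (130 + 5*((-18 + 13) - 17) - 169 + ((-18 + 13) - 17)*(-13/2)) = -1217 - (130 + 5*(-5 - 17) - 169 + (-5 - 17)*(-13/2)) = -1217 - (130 + 5*(-22) - 169 - 22*(-13/2)) = -1217 - (130 - 110 - 169 + 143) = -1217 - 1*(-6) = -1217 + 6 = -1211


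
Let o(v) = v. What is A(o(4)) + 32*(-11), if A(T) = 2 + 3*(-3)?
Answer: -359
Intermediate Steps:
A(T) = -7 (A(T) = 2 - 9 = -7)
A(o(4)) + 32*(-11) = -7 + 32*(-11) = -7 - 352 = -359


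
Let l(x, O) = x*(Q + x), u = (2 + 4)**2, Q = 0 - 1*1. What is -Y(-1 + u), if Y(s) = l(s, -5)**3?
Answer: -1685159000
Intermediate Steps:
Q = -1 (Q = 0 - 1 = -1)
u = 36 (u = 6**2 = 36)
l(x, O) = x*(-1 + x)
Y(s) = s**3*(-1 + s)**3 (Y(s) = (s*(-1 + s))**3 = s**3*(-1 + s)**3)
-Y(-1 + u) = -(-1 + 36)**3*(-1 + (-1 + 36))**3 = -35**3*(-1 + 35)**3 = -42875*34**3 = -42875*39304 = -1*1685159000 = -1685159000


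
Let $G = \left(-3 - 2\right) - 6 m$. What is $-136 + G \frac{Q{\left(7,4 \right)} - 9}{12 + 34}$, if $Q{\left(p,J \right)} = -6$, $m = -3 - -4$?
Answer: $- \frac{6091}{46} \approx -132.41$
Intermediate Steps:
$m = 1$ ($m = -3 + 4 = 1$)
$G = -11$ ($G = \left(-3 - 2\right) - 6 = -5 - 6 = -11$)
$-136 + G \frac{Q{\left(7,4 \right)} - 9}{12 + 34} = -136 - 11 \frac{-6 - 9}{12 + 34} = -136 - 11 \left(- \frac{15}{46}\right) = -136 - 11 \left(\left(-15\right) \frac{1}{46}\right) = -136 - - \frac{165}{46} = -136 + \frac{165}{46} = - \frac{6091}{46}$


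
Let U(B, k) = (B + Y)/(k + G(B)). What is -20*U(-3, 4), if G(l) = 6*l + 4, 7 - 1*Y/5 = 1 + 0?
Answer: 54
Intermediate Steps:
Y = 30 (Y = 35 - 5*(1 + 0) = 35 - 5*1 = 35 - 5 = 30)
G(l) = 4 + 6*l
U(B, k) = (30 + B)/(4 + k + 6*B) (U(B, k) = (B + 30)/(k + (4 + 6*B)) = (30 + B)/(4 + k + 6*B))
-20*U(-3, 4) = -20*(30 - 3)/(4 + 4 + 6*(-3)) = -20*27/(4 + 4 - 18) = -20*27/(-10) = -(-2)*27 = -20*(-27/10) = 54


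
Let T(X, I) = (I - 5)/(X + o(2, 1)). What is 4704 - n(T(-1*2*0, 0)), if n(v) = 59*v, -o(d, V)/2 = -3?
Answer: 28519/6 ≈ 4753.2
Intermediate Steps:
o(d, V) = 6 (o(d, V) = -2*(-3) = 6)
T(X, I) = (-5 + I)/(6 + X) (T(X, I) = (I - 5)/(X + 6) = (-5 + I)/(6 + X))
4704 - n(T(-1*2*0, 0)) = 4704 - 59*(-5 + 0)/(6 - 1*2*0) = 4704 - 59*-5/(6 - 2*0) = 4704 - 59*-5/(6 + 0) = 4704 - 59*-5/6 = 4704 - 59*(1/6)*(-5) = 4704 - 59*(-5)/6 = 4704 - 1*(-295/6) = 4704 + 295/6 = 28519/6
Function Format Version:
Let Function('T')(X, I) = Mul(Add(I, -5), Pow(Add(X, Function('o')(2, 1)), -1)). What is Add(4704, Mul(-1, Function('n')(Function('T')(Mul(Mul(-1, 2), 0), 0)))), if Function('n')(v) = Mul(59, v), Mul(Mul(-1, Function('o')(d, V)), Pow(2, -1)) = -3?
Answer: Rational(28519, 6) ≈ 4753.2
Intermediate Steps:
Function('o')(d, V) = 6 (Function('o')(d, V) = Mul(-2, -3) = 6)
Function('T')(X, I) = Mul(Pow(Add(6, X), -1), Add(-5, I)) (Function('T')(X, I) = Mul(Add(I, -5), Pow(Add(X, 6), -1)) = Mul(Add(-5, I), Pow(Add(6, X), -1)) = Mul(Pow(Add(6, X), -1), Add(-5, I)))
Add(4704, Mul(-1, Function('n')(Function('T')(Mul(Mul(-1, 2), 0), 0)))) = Add(4704, Mul(-1, Mul(59, Mul(Pow(Add(6, Mul(Mul(-1, 2), 0)), -1), Add(-5, 0))))) = Add(4704, Mul(-1, Mul(59, Mul(Pow(Add(6, Mul(-2, 0)), -1), -5)))) = Add(4704, Mul(-1, Mul(59, Mul(Pow(Add(6, 0), -1), -5)))) = Add(4704, Mul(-1, Mul(59, Mul(Pow(6, -1), -5)))) = Add(4704, Mul(-1, Mul(59, Mul(Rational(1, 6), -5)))) = Add(4704, Mul(-1, Mul(59, Rational(-5, 6)))) = Add(4704, Mul(-1, Rational(-295, 6))) = Add(4704, Rational(295, 6)) = Rational(28519, 6)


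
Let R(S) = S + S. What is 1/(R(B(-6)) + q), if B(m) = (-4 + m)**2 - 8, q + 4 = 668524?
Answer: 1/668704 ≈ 1.4954e-6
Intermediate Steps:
q = 668520 (q = -4 + 668524 = 668520)
B(m) = -8 + (-4 + m)**2
R(S) = 2*S
1/(R(B(-6)) + q) = 1/(2*(-8 + (-4 - 6)**2) + 668520) = 1/(2*(-8 + (-10)**2) + 668520) = 1/(2*(-8 + 100) + 668520) = 1/(2*92 + 668520) = 1/(184 + 668520) = 1/668704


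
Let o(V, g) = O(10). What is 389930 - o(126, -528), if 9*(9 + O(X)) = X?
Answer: 3509441/9 ≈ 3.8994e+5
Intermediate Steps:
O(X) = -9 + X/9
o(V, g) = -71/9 (o(V, g) = -9 + (⅑)*10 = -9 + 10/9 = -71/9)
389930 - o(126, -528) = 389930 - 1*(-71/9) = 389930 + 71/9 = 3509441/9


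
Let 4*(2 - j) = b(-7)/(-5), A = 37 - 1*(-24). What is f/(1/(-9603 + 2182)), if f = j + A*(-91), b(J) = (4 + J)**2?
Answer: 823515791/20 ≈ 4.1176e+7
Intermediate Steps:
A = 61 (A = 37 + 24 = 61)
j = 49/20 (j = 2 - (4 - 7)**2/(4*(-5)) = 2 - (-3)**2*(-1)/(4*5) = 2 - 9*(-1)/(4*5) = 2 - 1/4*(-9/5) = 2 + 9/20 = 49/20 ≈ 2.4500)
f = -110971/20 (f = 49/20 + 61*(-91) = 49/20 - 5551 = -110971/20 ≈ -5548.5)
f/(1/(-9603 + 2182)) = -110971/(20*(1/(-9603 + 2182))) = -110971/(20*(1/(-7421))) = -110971/(20*(-1/7421)) = -110971/20*(-7421) = 823515791/20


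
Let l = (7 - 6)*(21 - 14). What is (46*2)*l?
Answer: 644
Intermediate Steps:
l = 7 (l = 1*7 = 7)
(46*2)*l = (46*2)*7 = 92*7 = 644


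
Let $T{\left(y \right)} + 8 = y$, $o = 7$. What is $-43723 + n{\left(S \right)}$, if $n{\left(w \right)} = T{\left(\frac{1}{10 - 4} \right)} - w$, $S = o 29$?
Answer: $- \frac{263603}{6} \approx -43934.0$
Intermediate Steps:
$T{\left(y \right)} = -8 + y$
$S = 203$ ($S = 7 \cdot 29 = 203$)
$n{\left(w \right)} = - \frac{47}{6} - w$ ($n{\left(w \right)} = \left(-8 + \frac{1}{10 - 4}\right) - w = \left(-8 + \frac{1}{6}\right) - w = - \frac{47}{6} - w$)
$-43723 + n{\left(S \right)} = -43723 - \frac{1265}{6} = - \frac{263603}{6}$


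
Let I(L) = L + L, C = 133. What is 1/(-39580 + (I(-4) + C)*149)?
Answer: -1/20955 ≈ -4.7721e-5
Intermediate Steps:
I(L) = 2*L
1/(-39580 + (I(-4) + C)*149) = 1/(-39580 + (2*(-4) + 133)*149) = 1/(-39580 + (-8 + 133)*149) = 1/(-39580 + 125*149) = 1/(-39580 + 18625) = 1/(-20955) = -1/20955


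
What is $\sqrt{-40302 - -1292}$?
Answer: $i \sqrt{39010} \approx 197.51 i$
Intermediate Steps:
$\sqrt{-40302 - -1292} = \sqrt{-40302 + \left(-52 + 1344\right)} = \sqrt{-40302 + 1292} = \sqrt{-39010} = i \sqrt{39010}$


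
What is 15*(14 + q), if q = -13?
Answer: 15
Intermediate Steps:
15*(14 + q) = 15*(14 - 13) = 15*1 = 15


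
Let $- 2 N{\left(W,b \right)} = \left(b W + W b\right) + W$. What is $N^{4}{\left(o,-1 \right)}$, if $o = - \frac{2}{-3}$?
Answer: $\frac{1}{81} \approx 0.012346$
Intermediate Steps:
$o = \frac{2}{3}$ ($o = \left(-2\right) \left(- \frac{1}{3}\right) = \frac{2}{3} \approx 0.66667$)
$N{\left(W,b \right)} = - \frac{W}{2} - W b$ ($N{\left(W,b \right)} = - \frac{\left(b W + W b\right) + W}{2} = - \frac{\left(W b + W b\right) + W}{2} = - \frac{2 W b + W}{2} = - \frac{W + 2 W b}{2} = - \frac{W}{2} - W b$)
$N^{4}{\left(o,-1 \right)} = \left(\left(-1\right) \frac{2}{3} \left(\frac{1}{2} - 1\right)\right)^{4} = \left(\left(-1\right) \frac{2}{3} \left(- \frac{1}{2}\right)\right)^{4} = \left(\frac{1}{3}\right)^{4} = \frac{1}{81}$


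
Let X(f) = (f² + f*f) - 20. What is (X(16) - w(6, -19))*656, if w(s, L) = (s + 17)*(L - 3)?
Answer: 654688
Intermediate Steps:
w(s, L) = (-3 + L)*(17 + s) (w(s, L) = (17 + s)*(-3 + L) = (-3 + L)*(17 + s))
X(f) = -20 + 2*f² (X(f) = (f² + f²) - 20 = 2*f² - 20 = -20 + 2*f²)
(X(16) - w(6, -19))*656 = ((-20 + 2*16²) - (-51 - 3*6 + 17*(-19) - 19*6))*656 = ((-20 + 2*256) - (-51 - 18 - 323 - 114))*656 = ((-20 + 512) - 1*(-506))*656 = (492 + 506)*656 = 998*656 = 654688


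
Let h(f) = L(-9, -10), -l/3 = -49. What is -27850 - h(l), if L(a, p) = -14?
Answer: -27836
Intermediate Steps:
l = 147 (l = -3*(-49) = 147)
h(f) = -14
-27850 - h(l) = -27850 - 1*(-14) = -27850 + 14 = -27836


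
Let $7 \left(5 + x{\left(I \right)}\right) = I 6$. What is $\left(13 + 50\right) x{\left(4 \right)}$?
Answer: $-99$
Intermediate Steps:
$x{\left(I \right)} = -5 + \frac{6 I}{7}$ ($x{\left(I \right)} = -5 + \frac{I 6}{7} = -5 + \frac{6 I}{7}$)
$\left(13 + 50\right) x{\left(4 \right)} = \left(13 + 50\right) \left(-5 + \frac{6}{7} \cdot 4\right) = 63 \left(-5 + \frac{24}{7}\right) = 63 \left(- \frac{11}{7}\right) = -99$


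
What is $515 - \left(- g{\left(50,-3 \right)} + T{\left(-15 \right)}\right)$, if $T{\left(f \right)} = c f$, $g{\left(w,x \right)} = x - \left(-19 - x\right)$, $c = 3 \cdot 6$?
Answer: $798$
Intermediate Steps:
$c = 18$
$g{\left(w,x \right)} = 19 + 2 x$ ($g{\left(w,x \right)} = x + \left(19 + x\right) = 19 + 2 x$)
$T{\left(f \right)} = 18 f$
$515 - \left(- g{\left(50,-3 \right)} + T{\left(-15 \right)}\right) = 515 + \left(\left(19 + 2 \left(-3\right)\right) - 18 \left(-15\right)\right) = 515 + \left(\left(19 - 6\right) - -270\right) = 515 + \left(13 + 270\right) = 515 + 283 = 798$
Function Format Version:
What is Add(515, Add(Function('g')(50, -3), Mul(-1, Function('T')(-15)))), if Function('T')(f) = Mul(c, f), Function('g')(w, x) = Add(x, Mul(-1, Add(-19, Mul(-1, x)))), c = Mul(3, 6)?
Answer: 798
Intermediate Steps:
c = 18
Function('g')(w, x) = Add(19, Mul(2, x)) (Function('g')(w, x) = Add(x, Add(19, x)) = Add(19, Mul(2, x)))
Function('T')(f) = Mul(18, f)
Add(515, Add(Function('g')(50, -3), Mul(-1, Function('T')(-15)))) = Add(515, Add(Add(19, Mul(2, -3)), Mul(-1, Mul(18, -15)))) = Add(515, Add(Add(19, -6), Mul(-1, -270))) = Add(515, Add(13, 270)) = Add(515, 283) = 798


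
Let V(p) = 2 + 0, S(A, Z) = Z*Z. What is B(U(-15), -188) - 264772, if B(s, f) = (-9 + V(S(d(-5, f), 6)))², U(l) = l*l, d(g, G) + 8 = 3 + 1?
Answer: -264723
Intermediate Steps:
d(g, G) = -4 (d(g, G) = -8 + (3 + 1) = -8 + 4 = -4)
S(A, Z) = Z²
V(p) = 2
U(l) = l²
B(s, f) = 49 (B(s, f) = (-9 + 2)² = (-7)² = 49)
B(U(-15), -188) - 264772 = 49 - 264772 = -264723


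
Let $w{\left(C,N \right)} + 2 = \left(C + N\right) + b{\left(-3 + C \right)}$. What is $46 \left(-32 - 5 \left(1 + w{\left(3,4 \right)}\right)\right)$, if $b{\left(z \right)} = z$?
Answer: $-2852$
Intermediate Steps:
$w{\left(C,N \right)} = -5 + N + 2 C$ ($w{\left(C,N \right)} = -2 + \left(\left(C + N\right) + \left(-3 + C\right)\right) = -2 + \left(-3 + N + 2 C\right) = -5 + N + 2 C$)
$46 \left(-32 - 5 \left(1 + w{\left(3,4 \right)}\right)\right) = 46 \left(-32 - 5 \left(1 + \left(-5 + 4 + 2 \cdot 3\right)\right)\right) = 46 \left(-32 - 5 \left(1 + \left(-5 + 4 + 6\right)\right)\right) = 46 \left(-32 - 5 \left(1 + 5\right)\right) = 46 \left(-32 - 30\right) = 46 \left(-62\right) = -2852$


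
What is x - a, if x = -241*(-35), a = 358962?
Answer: -350527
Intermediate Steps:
x = 8435
x - a = 8435 - 1*358962 = 8435 - 358962 = -350527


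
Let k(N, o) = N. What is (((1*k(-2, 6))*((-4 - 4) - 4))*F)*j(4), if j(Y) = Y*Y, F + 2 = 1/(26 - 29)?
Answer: -896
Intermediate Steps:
F = -7/3 (F = -2 + 1/(26 - 29) = -2 + 1/(-3) = -2 - ⅓ = -7/3 ≈ -2.3333)
j(Y) = Y²
(((1*k(-2, 6))*((-4 - 4) - 4))*F)*j(4) = (((1*(-2))*((-4 - 4) - 4))*(-7/3))*4² = (-2*(-8 - 4)*(-7/3))*16 = (-2*(-12)*(-7/3))*16 = (24*(-7/3))*16 = -56*16 = -896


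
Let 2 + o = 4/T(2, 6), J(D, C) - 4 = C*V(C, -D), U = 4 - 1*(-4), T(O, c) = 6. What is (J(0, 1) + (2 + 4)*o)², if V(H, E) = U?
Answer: 16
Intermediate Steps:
U = 8 (U = 4 + 4 = 8)
V(H, E) = 8
J(D, C) = 4 + 8*C (J(D, C) = 4 + C*8 = 4 + 8*C)
o = -4/3 (o = -2 + 4/6 = -2 + 4*(⅙) = -2 + ⅔ = -4/3 ≈ -1.3333)
(J(0, 1) + (2 + 4)*o)² = ((4 + 8*1) + (2 + 4)*(-4/3))² = ((4 + 8) + 6*(-4/3))² = (12 - 8)² = 4² = 16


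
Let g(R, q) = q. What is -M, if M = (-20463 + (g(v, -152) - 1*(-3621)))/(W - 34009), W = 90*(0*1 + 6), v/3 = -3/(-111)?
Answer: -16994/33469 ≈ -0.50775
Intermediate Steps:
v = 3/37 (v = 3*(-3/(-111)) = 3*(-3*(-1/111)) = 3*(1/37) = 3/37 ≈ 0.081081)
W = 540 (W = 90*(0 + 6) = 90*6 = 540)
M = 16994/33469 (M = (-20463 + (-152 - 1*(-3621)))/(540 - 34009) = (-20463 + (-152 + 3621))/(-33469) = (-20463 + 3469)*(-1/33469) = -16994*(-1/33469) = 16994/33469 ≈ 0.50775)
-M = -1*16994/33469 = -16994/33469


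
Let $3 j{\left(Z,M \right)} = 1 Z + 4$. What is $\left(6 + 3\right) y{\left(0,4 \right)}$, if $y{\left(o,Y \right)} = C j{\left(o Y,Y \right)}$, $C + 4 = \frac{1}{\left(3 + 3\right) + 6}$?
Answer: $-47$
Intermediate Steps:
$j{\left(Z,M \right)} = \frac{4}{3} + \frac{Z}{3}$ ($j{\left(Z,M \right)} = \frac{1 Z + 4}{3} = \frac{Z + 4}{3} = \frac{4 + Z}{3} = \frac{4}{3} + \frac{Z}{3}$)
$C = - \frac{47}{12}$ ($C = -4 + \frac{1}{\left(3 + 3\right) + 6} = -4 + \frac{1}{6 + 6} = -4 + \frac{1}{12} = - \frac{47}{12} \approx -3.9167$)
$y{\left(o,Y \right)} = - \frac{47}{9} - \frac{47 Y o}{36}$ ($y{\left(o,Y \right)} = - \frac{47 \left(\frac{4}{3} + \frac{o Y}{3}\right)}{12} = - \frac{47 \left(\frac{4}{3} + \frac{Y o}{3}\right)}{12} = - \frac{47}{9} - \frac{47 Y o}{36}$)
$\left(6 + 3\right) y{\left(0,4 \right)} = \left(6 + 3\right) \left(- \frac{47}{9} - \frac{47}{9} \cdot 0\right) = 9 \left(- \frac{47}{9} + 0\right) = 9 \left(- \frac{47}{9}\right) = -47$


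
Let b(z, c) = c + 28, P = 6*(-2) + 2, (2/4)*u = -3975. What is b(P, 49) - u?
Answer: 8027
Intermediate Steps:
u = -7950 (u = 2*(-3975) = -7950)
P = -10 (P = -12 + 2 = -10)
b(z, c) = 28 + c
b(P, 49) - u = (28 + 49) - 1*(-7950) = 77 + 7950 = 8027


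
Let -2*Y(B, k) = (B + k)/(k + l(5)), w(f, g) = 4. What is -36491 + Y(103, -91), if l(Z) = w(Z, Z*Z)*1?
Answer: -1058237/29 ≈ -36491.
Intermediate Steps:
l(Z) = 4 (l(Z) = 4*1 = 4)
Y(B, k) = -(B + k)/(2*(4 + k)) (Y(B, k) = -(B + k)/(2*(k + 4)) = -(B + k)/(2*(4 + k)))
-36491 + Y(103, -91) = -36491 + (-1*103 - 1*(-91))/(2*(4 - 91)) = -36491 + (½)*(-103 + 91)/(-87) = -36491 + (½)*(-1/87)*(-12) = -36491 + 2/29 = -1058237/29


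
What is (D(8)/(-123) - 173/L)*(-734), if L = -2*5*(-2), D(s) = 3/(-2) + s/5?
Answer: 7810127/1230 ≈ 6349.7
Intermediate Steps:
D(s) = -3/2 + s/5 (D(s) = 3*(-½) + s*(⅕) = -3/2 + s/5)
L = 20 (L = -10*(-2) = 20)
(D(8)/(-123) - 173/L)*(-734) = ((-3/2 + (⅕)*8)/(-123) - 173/20)*(-734) = ((-3/2 + 8/5)*(-1/123) - 173*1/20)*(-734) = ((⅒)*(-1/123) - 173/20)*(-734) = (-1/1230 - 173/20)*(-734) = -21281/2460*(-734) = 7810127/1230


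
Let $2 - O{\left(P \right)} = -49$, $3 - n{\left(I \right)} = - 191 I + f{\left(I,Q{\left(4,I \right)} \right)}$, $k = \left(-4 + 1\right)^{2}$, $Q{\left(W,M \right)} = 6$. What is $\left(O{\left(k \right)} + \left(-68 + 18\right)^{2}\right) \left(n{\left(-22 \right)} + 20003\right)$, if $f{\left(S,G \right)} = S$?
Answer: $40372126$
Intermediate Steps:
$k = 9$ ($k = \left(-3\right)^{2} = 9$)
$n{\left(I \right)} = 3 + 190 I$ ($n{\left(I \right)} = 3 - \left(- 191 I + I\right) = 3 - - 190 I = 3 + 190 I$)
$O{\left(P \right)} = 51$ ($O{\left(P \right)} = 2 - -49 = 2 + 49 = 51$)
$\left(O{\left(k \right)} + \left(-68 + 18\right)^{2}\right) \left(n{\left(-22 \right)} + 20003\right) = \left(51 + \left(-68 + 18\right)^{2}\right) \left(\left(3 + 190 \left(-22\right)\right) + 20003\right) = \left(51 + \left(-50\right)^{2}\right) \left(\left(3 - 4180\right) + 20003\right) = \left(51 + 2500\right) \left(-4177 + 20003\right) = 2551 \cdot 15826 = 40372126$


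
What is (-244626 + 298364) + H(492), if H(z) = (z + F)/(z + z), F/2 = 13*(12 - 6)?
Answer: 2203285/41 ≈ 53739.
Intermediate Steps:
F = 156 (F = 2*(13*(12 - 6)) = 2*(13*6) = 2*78 = 156)
H(z) = (156 + z)/(2*z) (H(z) = (z + 156)/(z + z) = (156 + z)/((2*z)) = (156 + z)*(1/(2*z)) = (156 + z)/(2*z))
(-244626 + 298364) + H(492) = (-244626 + 298364) + (1/2)*(156 + 492)/492 = 53738 + (1/2)*(1/492)*648 = 53738 + 27/41 = 2203285/41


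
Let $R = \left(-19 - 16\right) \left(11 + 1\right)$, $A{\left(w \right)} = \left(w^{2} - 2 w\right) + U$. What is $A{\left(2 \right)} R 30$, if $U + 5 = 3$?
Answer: $25200$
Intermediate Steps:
$U = -2$ ($U = -5 + 3 = -2$)
$A{\left(w \right)} = -2 + w^{2} - 2 w$ ($A{\left(w \right)} = \left(w^{2} - 2 w\right) - 2 = -2 + w^{2} - 2 w$)
$R = -420$ ($R = \left(-35\right) 12 = -420$)
$A{\left(2 \right)} R 30 = \left(-2 + 2^{2} - 4\right) \left(-420\right) 30 = \left(-2 + 4 - 4\right) \left(-420\right) 30 = \left(-2\right) \left(-420\right) 30 = 840 \cdot 30 = 25200$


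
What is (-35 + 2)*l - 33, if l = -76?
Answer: 2475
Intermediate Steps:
(-35 + 2)*l - 33 = (-35 + 2)*(-76) - 33 = -33*(-76) - 33 = 2508 - 33 = 2475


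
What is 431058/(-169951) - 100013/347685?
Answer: -166869710093/59089413435 ≈ -2.8240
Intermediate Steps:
431058/(-169951) - 100013/347685 = 431058*(-1/169951) - 100013*1/347685 = -431058/169951 - 100013/347685 = -166869710093/59089413435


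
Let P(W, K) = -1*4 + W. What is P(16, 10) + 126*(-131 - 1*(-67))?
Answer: -8052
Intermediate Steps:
P(W, K) = -4 + W
P(16, 10) + 126*(-131 - 1*(-67)) = (-4 + 16) + 126*(-131 - 1*(-67)) = 12 + 126*(-131 + 67) = 12 + 126*(-64) = 12 - 8064 = -8052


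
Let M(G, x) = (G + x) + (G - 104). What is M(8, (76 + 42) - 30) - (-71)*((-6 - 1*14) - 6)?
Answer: -1846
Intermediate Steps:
M(G, x) = -104 + x + 2*G (M(G, x) = (G + x) + (-104 + G) = -104 + x + 2*G)
M(8, (76 + 42) - 30) - (-71)*((-6 - 1*14) - 6) = (-104 + ((76 + 42) - 30) + 2*8) - (-71)*((-6 - 1*14) - 6) = (-104 + (118 - 30) + 16) - (-71)*((-6 - 14) - 6) = (-104 + 88 + 16) - (-71)*(-20 - 6) = 0 - (-71)*(-26) = 0 - 1*1846 = 0 - 1846 = -1846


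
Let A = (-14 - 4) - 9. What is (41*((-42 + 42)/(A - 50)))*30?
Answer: 0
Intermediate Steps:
A = -27 (A = -18 - 9 = -27)
(41*((-42 + 42)/(A - 50)))*30 = (41*((-42 + 42)/(-27 - 50)))*30 = (41*(0/(-77)))*30 = (41*(0*(-1/77)))*30 = (41*0)*30 = 0*30 = 0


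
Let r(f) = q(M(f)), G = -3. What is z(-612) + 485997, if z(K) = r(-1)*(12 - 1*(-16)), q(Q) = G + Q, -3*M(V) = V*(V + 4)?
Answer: 485941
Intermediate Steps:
M(V) = -V*(4 + V)/3 (M(V) = -V*(V + 4)/3 = -V*(4 + V)/3)
q(Q) = -3 + Q
r(f) = -3 - f*(4 + f)/3
z(K) = -56 (z(K) = (-3 - 1/3*(-1)*(4 - 1))*(12 - 1*(-16)) = (-3 - 1/3*(-1)*3)*(12 + 16) = (-3 + 1)*28 = -2*28 = -56)
z(-612) + 485997 = -56 + 485997 = 485941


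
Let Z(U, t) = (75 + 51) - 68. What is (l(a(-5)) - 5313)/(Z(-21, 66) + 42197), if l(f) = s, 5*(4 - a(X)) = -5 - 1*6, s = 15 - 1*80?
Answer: -5378/42255 ≈ -0.12727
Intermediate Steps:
s = -65 (s = 15 - 80 = -65)
a(X) = 31/5 (a(X) = 4 - (-5 - 1*6)/5 = 4 - (-5 - 6)/5 = 4 - ⅕*(-11) = 4 + 11/5 = 31/5)
l(f) = -65
Z(U, t) = 58 (Z(U, t) = 126 - 68 = 58)
(l(a(-5)) - 5313)/(Z(-21, 66) + 42197) = (-65 - 5313)/(58 + 42197) = -5378/42255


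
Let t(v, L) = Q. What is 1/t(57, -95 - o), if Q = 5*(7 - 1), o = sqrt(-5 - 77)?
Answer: 1/30 ≈ 0.033333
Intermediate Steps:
o = I*sqrt(82) (o = sqrt(-82) = I*sqrt(82) ≈ 9.0554*I)
Q = 30 (Q = 5*6 = 30)
t(v, L) = 30
1/t(57, -95 - o) = 1/30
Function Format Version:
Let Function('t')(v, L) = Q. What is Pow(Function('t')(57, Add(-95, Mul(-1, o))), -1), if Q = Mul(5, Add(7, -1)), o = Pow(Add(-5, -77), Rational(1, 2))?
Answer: Rational(1, 30) ≈ 0.033333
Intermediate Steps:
o = Mul(I, Pow(82, Rational(1, 2))) (o = Pow(-82, Rational(1, 2)) = Mul(I, Pow(82, Rational(1, 2))) ≈ Mul(9.0554, I))
Q = 30 (Q = Mul(5, 6) = 30)
Function('t')(v, L) = 30
Pow(Function('t')(57, Add(-95, Mul(-1, o))), -1) = Pow(30, -1) = Rational(1, 30)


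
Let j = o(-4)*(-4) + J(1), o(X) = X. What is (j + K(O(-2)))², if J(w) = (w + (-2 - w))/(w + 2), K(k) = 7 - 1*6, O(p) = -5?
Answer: 2401/9 ≈ 266.78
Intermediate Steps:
K(k) = 1 (K(k) = 7 - 6 = 1)
J(w) = -2/(2 + w)
j = 46/3 (j = -4*(-4) - 2/(2 + 1) = 16 - 2/3 = 16 - 2*⅓ = 16 - ⅔ = 46/3 ≈ 15.333)
(j + K(O(-2)))² = (46/3 + 1)² = (49/3)² = 2401/9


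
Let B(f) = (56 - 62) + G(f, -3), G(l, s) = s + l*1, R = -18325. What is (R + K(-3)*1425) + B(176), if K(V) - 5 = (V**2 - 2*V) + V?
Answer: 6067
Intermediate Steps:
G(l, s) = l + s (G(l, s) = s + l = l + s)
K(V) = 5 + V**2 - V (K(V) = 5 + ((V**2 - 2*V) + V) = 5 + (V**2 - V) = 5 + V**2 - V)
B(f) = -9 + f (B(f) = (56 - 62) + (f - 3) = -6 + (-3 + f) = -9 + f)
(R + K(-3)*1425) + B(176) = (-18325 + (5 + (-3)**2 - 1*(-3))*1425) + (-9 + 176) = (-18325 + (5 + 9 + 3)*1425) + 167 = (-18325 + 17*1425) + 167 = (-18325 + 24225) + 167 = 5900 + 167 = 6067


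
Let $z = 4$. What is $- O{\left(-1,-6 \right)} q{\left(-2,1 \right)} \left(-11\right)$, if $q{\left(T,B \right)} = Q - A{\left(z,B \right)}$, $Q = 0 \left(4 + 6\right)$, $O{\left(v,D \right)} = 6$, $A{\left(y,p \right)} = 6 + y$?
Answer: $-660$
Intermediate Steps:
$Q = 0$ ($Q = 0 \cdot 10 = 0$)
$q{\left(T,B \right)} = -10$ ($q{\left(T,B \right)} = 0 - \left(6 + 4\right) = 0 - 10 = -10$)
$- O{\left(-1,-6 \right)} q{\left(-2,1 \right)} \left(-11\right) = - 6 \left(-10\right) \left(-11\right) = - \left(-60\right) \left(-11\right) = \left(-1\right) 660 = -660$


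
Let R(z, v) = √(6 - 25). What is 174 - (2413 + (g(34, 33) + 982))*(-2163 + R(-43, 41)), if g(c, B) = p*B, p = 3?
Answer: 7557696 - 3494*I*√19 ≈ 7.5577e+6 - 15230.0*I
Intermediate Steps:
R(z, v) = I*√19 (R(z, v) = √(-19) = I*√19)
g(c, B) = 3*B
174 - (2413 + (g(34, 33) + 982))*(-2163 + R(-43, 41)) = 174 - (2413 + (3*33 + 982))*(-2163 + I*√19) = 174 - (2413 + (99 + 982))*(-2163 + I*√19) = 174 - (2413 + 1081)*(-2163 + I*√19) = 174 - 3494*(-2163 + I*√19) = 174 - (-7557522 + 3494*I*√19) = 174 + (7557522 - 3494*I*√19) = 7557696 - 3494*I*√19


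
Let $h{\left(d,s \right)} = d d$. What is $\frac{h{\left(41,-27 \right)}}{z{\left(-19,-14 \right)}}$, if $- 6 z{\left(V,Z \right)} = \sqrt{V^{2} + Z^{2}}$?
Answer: $- \frac{10086 \sqrt{557}}{557} \approx -427.36$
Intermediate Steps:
$h{\left(d,s \right)} = d^{2}$
$z{\left(V,Z \right)} = - \frac{\sqrt{V^{2} + Z^{2}}}{6}$
$\frac{h{\left(41,-27 \right)}}{z{\left(-19,-14 \right)}} = \frac{41^{2}}{\left(- \frac{1}{6}\right) \sqrt{\left(-19\right)^{2} + \left(-14\right)^{2}}} = \frac{1681}{\left(- \frac{1}{6}\right) \sqrt{361 + 196}} = \frac{1681}{\left(- \frac{1}{6}\right) \sqrt{557}} = 1681 \left(- \frac{6 \sqrt{557}}{557}\right) = - \frac{10086 \sqrt{557}}{557}$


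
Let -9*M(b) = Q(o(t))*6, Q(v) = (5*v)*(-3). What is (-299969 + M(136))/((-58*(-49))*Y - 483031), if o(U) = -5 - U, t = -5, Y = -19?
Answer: 299969/537029 ≈ 0.55857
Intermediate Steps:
Q(v) = -15*v
M(b) = 0 (M(b) = -(-15*(-5 - 1*(-5)))*6/9 = -(-15*(-5 + 5))*6/9 = -(-15*0)*6/9 = -0*6 = -⅑*0 = 0)
(-299969 + M(136))/((-58*(-49))*Y - 483031) = (-299969 + 0)/(-58*(-49)*(-19) - 483031) = -299969/(2842*(-19) - 483031) = -299969/(-53998 - 483031) = -299969/(-537029) = -299969*(-1/537029) = 299969/537029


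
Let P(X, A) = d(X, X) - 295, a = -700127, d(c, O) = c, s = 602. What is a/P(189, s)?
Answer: 700127/106 ≈ 6605.0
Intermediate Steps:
P(X, A) = -295 + X (P(X, A) = X - 295 = -295 + X)
a/P(189, s) = -700127/(-295 + 189) = -700127/(-106) = -700127*(-1/106) = 700127/106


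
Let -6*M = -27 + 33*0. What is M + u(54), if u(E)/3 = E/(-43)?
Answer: 63/86 ≈ 0.73256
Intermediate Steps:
u(E) = -3*E/43 (u(E) = 3*(E/(-43)) = 3*(E*(-1/43)) = 3*(-E/43) = -3*E/43)
M = 9/2 (M = -(-27 + 33*0)/6 = -(-27 + 0)/6 = -1/6*(-27) = 9/2 ≈ 4.5000)
M + u(54) = 9/2 - 3/43*54 = 9/2 - 162/43 = 63/86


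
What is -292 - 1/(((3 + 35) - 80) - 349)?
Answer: -114171/391 ≈ -292.00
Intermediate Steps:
-292 - 1/(((3 + 35) - 80) - 349) = -292 - 1/((38 - 80) - 349) = -292 - 1/(-42 - 349) = -292 - 1/(-391) = -292 - 1*(-1/391) = -292 + 1/391 = -114171/391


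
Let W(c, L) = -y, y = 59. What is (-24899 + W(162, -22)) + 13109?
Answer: -11849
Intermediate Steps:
W(c, L) = -59 (W(c, L) = -1*59 = -59)
(-24899 + W(162, -22)) + 13109 = (-24899 - 59) + 13109 = -24958 + 13109 = -11849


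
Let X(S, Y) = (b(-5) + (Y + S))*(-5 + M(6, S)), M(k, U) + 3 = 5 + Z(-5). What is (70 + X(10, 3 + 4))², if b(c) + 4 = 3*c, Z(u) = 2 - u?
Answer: 3844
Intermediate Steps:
M(k, U) = 9 (M(k, U) = -3 + (5 + (2 - 1*(-5))) = -3 + (5 + (2 + 5)) = -3 + (5 + 7) = -3 + 12 = 9)
b(c) = -4 + 3*c
X(S, Y) = -76 + 4*S + 4*Y (X(S, Y) = ((-4 + 3*(-5)) + (Y + S))*(-5 + 9) = ((-4 - 15) + (S + Y))*4 = (-19 + (S + Y))*4 = (-19 + S + Y)*4 = -76 + 4*S + 4*Y)
(70 + X(10, 3 + 4))² = (70 + (-76 + 4*10 + 4*(3 + 4)))² = (70 + (-76 + 40 + 4*7))² = (70 + (-76 + 40 + 28))² = (70 - 8)² = 62² = 3844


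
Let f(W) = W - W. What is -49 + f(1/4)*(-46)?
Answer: -49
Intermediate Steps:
f(W) = 0
-49 + f(1/4)*(-46) = -49 + 0*(-46) = -49 + 0 = -49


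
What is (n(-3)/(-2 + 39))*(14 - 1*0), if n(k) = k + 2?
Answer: -14/37 ≈ -0.37838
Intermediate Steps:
n(k) = 2 + k
(n(-3)/(-2 + 39))*(14 - 1*0) = ((2 - 3)/(-2 + 39))*(14 - 1*0) = (-1/37)*(14 + 0) = -1*1/37*14 = -1/37*14 = -14/37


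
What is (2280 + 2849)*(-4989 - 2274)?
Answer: -37251927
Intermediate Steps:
(2280 + 2849)*(-4989 - 2274) = 5129*(-7263) = -37251927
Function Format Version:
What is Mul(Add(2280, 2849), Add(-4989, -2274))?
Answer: -37251927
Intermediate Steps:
Mul(Add(2280, 2849), Add(-4989, -2274)) = Mul(5129, -7263) = -37251927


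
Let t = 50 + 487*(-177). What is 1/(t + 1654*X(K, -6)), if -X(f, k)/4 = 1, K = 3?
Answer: -1/92765 ≈ -1.0780e-5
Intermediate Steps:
X(f, k) = -4 (X(f, k) = -4*1 = -4)
t = -86149 (t = 50 - 86199 = -86149)
1/(t + 1654*X(K, -6)) = 1/(-86149 + 1654*(-4)) = 1/(-86149 - 6616) = 1/(-92765) = -1/92765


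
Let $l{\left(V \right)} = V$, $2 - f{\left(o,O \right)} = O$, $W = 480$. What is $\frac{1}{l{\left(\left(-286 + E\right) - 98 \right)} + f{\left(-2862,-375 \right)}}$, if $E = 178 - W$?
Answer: $- \frac{1}{309} \approx -0.0032362$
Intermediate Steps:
$f{\left(o,O \right)} = 2 - O$
$E = -302$ ($E = 178 - 480 = -302$)
$\frac{1}{l{\left(\left(-286 + E\right) - 98 \right)} + f{\left(-2862,-375 \right)}} = \frac{1}{\left(\left(-286 - 302\right) - 98\right) + \left(2 - -375\right)} = \frac{1}{\left(-588 - 98\right) + \left(2 + 375\right)} = \frac{1}{-686 + 377} = \frac{1}{-309} = - \frac{1}{309}$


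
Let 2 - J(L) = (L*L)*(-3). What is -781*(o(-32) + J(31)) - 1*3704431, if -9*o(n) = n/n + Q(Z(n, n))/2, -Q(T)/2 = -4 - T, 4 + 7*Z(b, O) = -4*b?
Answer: -125068543/21 ≈ -5.9556e+6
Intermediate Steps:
Z(b, O) = -4/7 - 4*b/7 (Z(b, O) = -4/7 + (-4*b)/7 = -4/7 - 4*b/7)
Q(T) = 8 + 2*T (Q(T) = -2*(-4 - T) = 8 + 2*T)
J(L) = 2 + 3*L² (J(L) = 2 - L*L*(-3) = 2 - L²*(-3) = 2 - (-3)*L² = 2 + 3*L²)
o(n) = -31/63 + 4*n/63 (o(n) = -(n/n + (8 + 2*(-4/7 - 4*n/7))/2)/9 = -(1 + (8 + (-8/7 - 8*n/7))*(½))/9 = -(1 + (48/7 - 8*n/7)*(½))/9 = -(1 + (24/7 - 4*n/7))/9 = -(31/7 - 4*n/7)/9 = -31/63 + 4*n/63)
-781*(o(-32) + J(31)) - 1*3704431 = -781*((-31/63 + (4/63)*(-32)) + (2 + 3*31²)) - 1*3704431 = -781*((-31/63 - 128/63) + (2 + 3*961)) - 3704431 = -781*(-53/21 + (2 + 2883)) - 3704431 = -781*(-53/21 + 2885) - 3704431 = -781*60532/21 - 3704431 = -47275492/21 - 3704431 = -125068543/21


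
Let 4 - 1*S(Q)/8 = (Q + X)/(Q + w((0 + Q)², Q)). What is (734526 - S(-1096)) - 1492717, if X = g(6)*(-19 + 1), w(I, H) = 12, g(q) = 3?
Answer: -205476133/271 ≈ -7.5821e+5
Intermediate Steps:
X = -54 (X = 3*(-19 + 1) = 3*(-18) = -54)
S(Q) = 32 - 8*(-54 + Q)/(12 + Q) (S(Q) = 32 - 8*(Q - 54)/(Q + 12) = 32 - 8*(-54 + Q)/(12 + Q))
(734526 - S(-1096)) - 1492717 = (734526 - 24*(34 - 1096)/(12 - 1096)) - 1492717 = (734526 - 24*(-1062)/(-1084)) - 1492717 = (734526 - 24*(-1)*(-1062)/1084) - 1492717 = (734526 - 1*6372/271) - 1492717 = (734526 - 6372/271) - 1492717 = 199050174/271 - 1492717 = -205476133/271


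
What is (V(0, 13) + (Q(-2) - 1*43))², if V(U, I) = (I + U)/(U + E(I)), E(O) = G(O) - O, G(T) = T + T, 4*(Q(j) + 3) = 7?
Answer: 29929/16 ≈ 1870.6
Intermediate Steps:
Q(j) = -5/4 (Q(j) = -3 + (¼)*7 = -3 + 7/4 = -5/4)
G(T) = 2*T
E(O) = O (E(O) = 2*O - O = O)
V(U, I) = 1 (V(U, I) = (I + U)/(U + I) = (I + U)/(I + U) = 1)
(V(0, 13) + (Q(-2) - 1*43))² = (1 + (-5/4 - 1*43))² = (1 + (-5/4 - 43))² = (1 - 177/4)² = (-173/4)² = 29929/16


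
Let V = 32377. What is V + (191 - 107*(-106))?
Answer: 43910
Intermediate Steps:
V + (191 - 107*(-106)) = 32377 + (191 - 107*(-106)) = 32377 + (191 + 11342) = 32377 + 11533 = 43910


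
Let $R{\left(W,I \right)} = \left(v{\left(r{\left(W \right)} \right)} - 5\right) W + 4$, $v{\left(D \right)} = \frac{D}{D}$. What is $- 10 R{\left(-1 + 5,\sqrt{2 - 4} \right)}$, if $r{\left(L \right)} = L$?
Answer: $120$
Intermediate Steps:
$v{\left(D \right)} = 1$
$R{\left(W,I \right)} = 4 - 4 W$ ($R{\left(W,I \right)} = \left(1 - 5\right) W + 4 = - 4 W + 4 = 4 - 4 W$)
$- 10 R{\left(-1 + 5,\sqrt{2 - 4} \right)} = - 10 \left(4 - 4 \left(-1 + 5\right)\right) = - 10 \left(4 - 16\right) = \left(-10\right) \left(-12\right) = 120$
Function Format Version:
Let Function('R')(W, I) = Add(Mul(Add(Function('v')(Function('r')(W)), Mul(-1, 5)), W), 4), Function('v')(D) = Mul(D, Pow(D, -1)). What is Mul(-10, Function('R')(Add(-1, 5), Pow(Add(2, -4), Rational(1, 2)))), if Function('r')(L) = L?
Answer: 120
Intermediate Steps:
Function('v')(D) = 1
Function('R')(W, I) = Add(4, Mul(-4, W)) (Function('R')(W, I) = Add(Mul(Add(1, Mul(-1, 5)), W), 4) = Add(Mul(Add(1, -5), W), 4) = Add(Mul(-4, W), 4) = Add(4, Mul(-4, W)))
Mul(-10, Function('R')(Add(-1, 5), Pow(Add(2, -4), Rational(1, 2)))) = Mul(-10, Add(4, Mul(-4, Add(-1, 5)))) = Mul(-10, Add(4, Mul(-4, 4))) = Mul(-10, Add(4, -16)) = Mul(-10, -12) = 120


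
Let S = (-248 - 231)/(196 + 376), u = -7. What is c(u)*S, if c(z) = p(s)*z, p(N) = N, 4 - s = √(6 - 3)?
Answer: 3353/143 - 3353*√3/572 ≈ 13.294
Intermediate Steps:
s = 4 - √3 (s = 4 - √(6 - 3) = 4 - √3 ≈ 2.2679)
c(z) = z*(4 - √3) (c(z) = (4 - √3)*z = z*(4 - √3))
S = -479/572 ≈ -0.83741
c(u)*S = -7*(4 - √3)*(-479/572) = (-28 + 7*√3)*(-479/572) = 3353/143 - 3353*√3/572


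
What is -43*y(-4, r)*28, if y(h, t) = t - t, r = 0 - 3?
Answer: 0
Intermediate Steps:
r = -3
y(h, t) = 0
-43*y(-4, r)*28 = -43*0*28 = 0*28 = 0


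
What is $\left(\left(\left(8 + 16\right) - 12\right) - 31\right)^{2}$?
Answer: $361$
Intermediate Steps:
$\left(\left(\left(8 + 16\right) - 12\right) - 31\right)^{2} = \left(\left(24 - 12\right) - 31\right)^{2} = \left(12 - 31\right)^{2} = \left(-19\right)^{2} = 361$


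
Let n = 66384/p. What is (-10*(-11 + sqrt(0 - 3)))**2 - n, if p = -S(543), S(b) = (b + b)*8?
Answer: 2137183/181 - 2200*I*sqrt(3) ≈ 11808.0 - 3810.5*I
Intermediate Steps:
S(b) = 16*b (S(b) = (2*b)*8 = 16*b)
p = -8688 (p = -16*543 = -1*8688 = -8688)
n = -1383/181 (n = 66384/(-8688) = 66384*(-1/8688) = -1383/181 ≈ -7.6409)
(-10*(-11 + sqrt(0 - 3)))**2 - n = (-10*(-11 + sqrt(0 - 3)))**2 - 1*(-1383/181) = (-10*(-11 + sqrt(-3)))**2 + 1383/181 = (-10*(-11 + I*sqrt(3)))**2 + 1383/181 = (110 - 10*I*sqrt(3))**2 + 1383/181 = 1383/181 + (110 - 10*I*sqrt(3))**2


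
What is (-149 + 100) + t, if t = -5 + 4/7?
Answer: -374/7 ≈ -53.429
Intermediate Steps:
t = -31/7 (t = -5 + (1/7)*4 = -5 + 4/7 = -31/7 ≈ -4.4286)
(-149 + 100) + t = (-149 + 100) - 31/7 = -49 - 31/7 = -374/7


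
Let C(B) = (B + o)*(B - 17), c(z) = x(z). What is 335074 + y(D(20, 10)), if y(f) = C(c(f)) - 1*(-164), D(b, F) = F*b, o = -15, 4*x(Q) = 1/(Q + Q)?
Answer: 858862028801/2560000 ≈ 3.3549e+5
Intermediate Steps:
x(Q) = 1/(8*Q) (x(Q) = 1/(4*(Q + Q)) = 1/(4*((2*Q))) = (1/(2*Q))/4 = 1/(8*Q))
c(z) = 1/(8*z)
C(B) = (-17 + B)*(-15 + B) (C(B) = (B - 15)*(B - 17) = (-15 + B)*(-17 + B) = (-17 + B)*(-15 + B))
y(f) = 419 - 4/f + 1/(64*f²) (y(f) = (255 + (1/(8*f))² - 4/f) - 1*(-164) = (255 + 1/(64*f²) - 4/f) + 164 = (255 - 4/f + 1/(64*f²)) + 164 = 419 - 4/f + 1/(64*f²))
335074 + y(D(20, 10)) = 335074 + (419 - 4/(10*20) + 1/(64*(10*20)²)) = 335074 + (419 - 4/200 + (1/64)/200²) = 335074 + (419 - 4*1/200 + (1/64)*(1/40000)) = 335074 + (419 - 1/50 + 1/2560000) = 335074 + 1072588801/2560000 = 858862028801/2560000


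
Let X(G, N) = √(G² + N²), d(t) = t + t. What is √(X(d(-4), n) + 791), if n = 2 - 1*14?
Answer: √(791 + 4*√13) ≈ 28.380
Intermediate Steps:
n = -12 (n = 2 - 14 = -12)
d(t) = 2*t
√(X(d(-4), n) + 791) = √(√((2*(-4))² + (-12)²) + 791) = √(√((-8)² + 144) + 791) = √(√(64 + 144) + 791) = √(√208 + 791) = √(4*√13 + 791) = √(791 + 4*√13)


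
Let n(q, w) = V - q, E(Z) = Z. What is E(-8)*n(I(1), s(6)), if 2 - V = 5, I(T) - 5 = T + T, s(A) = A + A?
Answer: 80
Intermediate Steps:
s(A) = 2*A
I(T) = 5 + 2*T (I(T) = 5 + (T + T) = 5 + 2*T)
V = -3 (V = 2 - 1*5 = 2 - 5 = -3)
n(q, w) = -3 - q
E(-8)*n(I(1), s(6)) = -8*(-3 - (5 + 2*1)) = -8*(-3 - (5 + 2)) = -8*(-3 - 1*7) = -8*(-3 - 7) = -8*(-10) = 80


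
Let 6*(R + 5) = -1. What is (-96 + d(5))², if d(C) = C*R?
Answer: 534361/36 ≈ 14843.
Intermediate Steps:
R = -31/6 (R = -5 + (⅙)*(-1) = -5 - ⅙ = -31/6 ≈ -5.1667)
d(C) = -31*C/6 (d(C) = C*(-31/6) = -31*C/6)
(-96 + d(5))² = (-96 - 31/6*5)² = (-96 - 155/6)² = (-731/6)² = 534361/36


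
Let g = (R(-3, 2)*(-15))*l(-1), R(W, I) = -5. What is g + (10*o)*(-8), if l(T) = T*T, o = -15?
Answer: 1275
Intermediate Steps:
l(T) = T²
g = 75 (g = -5*(-15)*(-1)² = 75*1 = 75)
g + (10*o)*(-8) = 75 + (10*(-15))*(-8) = 75 - 150*(-8) = 75 + 1200 = 1275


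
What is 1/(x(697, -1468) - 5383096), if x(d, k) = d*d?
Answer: -1/4897287 ≈ -2.0419e-7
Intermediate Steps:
x(d, k) = d**2
1/(x(697, -1468) - 5383096) = 1/(697**2 - 5383096) = 1/(485809 - 5383096) = 1/(-4897287) = -1/4897287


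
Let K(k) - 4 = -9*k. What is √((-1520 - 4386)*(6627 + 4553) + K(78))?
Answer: 3*I*√7336642 ≈ 8125.9*I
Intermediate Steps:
K(k) = 4 - 9*k
√((-1520 - 4386)*(6627 + 4553) + K(78)) = √((-1520 - 4386)*(6627 + 4553) + (4 - 9*78)) = √(-5906*11180 + (4 - 702)) = √(-66029080 - 698) = √(-66029778) = 3*I*√7336642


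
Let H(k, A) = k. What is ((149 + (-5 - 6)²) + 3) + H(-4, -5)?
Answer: 269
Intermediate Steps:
((149 + (-5 - 6)²) + 3) + H(-4, -5) = ((149 + (-5 - 6)²) + 3) - 4 = ((149 + (-11)²) + 3) - 4 = ((149 + 121) + 3) - 4 = (270 + 3) - 4 = 273 - 4 = 269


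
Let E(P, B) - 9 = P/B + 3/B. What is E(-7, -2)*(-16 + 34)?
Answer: 198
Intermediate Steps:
E(P, B) = 9 + 3/B + P/B (E(P, B) = 9 + (P/B + 3/B) = 9 + (3/B + P/B) = 9 + 3/B + P/B)
E(-7, -2)*(-16 + 34) = ((3 - 7 + 9*(-2))/(-2))*(-16 + 34) = -(3 - 7 - 18)/2*18 = -1/2*(-22)*18 = 11*18 = 198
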